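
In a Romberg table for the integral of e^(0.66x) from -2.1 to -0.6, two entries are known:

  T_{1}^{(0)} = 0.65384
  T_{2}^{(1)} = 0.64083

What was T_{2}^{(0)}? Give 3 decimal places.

0.644

From T_{2}^{(1)} = (4·T_{2}^{(0)} − T_{1}^{(0)})/3, solve for T_{2}^{(0)}:
4·T_{2}^{(0)} = 3·0.64083 + 0.65384 = 2.57633
T_{2}^{(0)} = 0.64408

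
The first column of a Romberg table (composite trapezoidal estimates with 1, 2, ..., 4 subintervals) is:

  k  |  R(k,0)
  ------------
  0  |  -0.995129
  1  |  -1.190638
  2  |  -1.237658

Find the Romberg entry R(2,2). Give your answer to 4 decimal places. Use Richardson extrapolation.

Richardson extrapolation on the trapezoidal column (denominator 4−1=3):
R(1,1) = -1.190638 + (-1.190638 − (-0.995129))/3 = -1.255808
R(2,1) = -1.237658 + (-1.237658 − (-1.190638))/3 = -1.253331
R(2,2) = -1.253331 + (-1.253331 − (-1.255808))/15 = -1.253166
(Column j=1 coincides with Simpson's rule on the same nodes.)

-1.2532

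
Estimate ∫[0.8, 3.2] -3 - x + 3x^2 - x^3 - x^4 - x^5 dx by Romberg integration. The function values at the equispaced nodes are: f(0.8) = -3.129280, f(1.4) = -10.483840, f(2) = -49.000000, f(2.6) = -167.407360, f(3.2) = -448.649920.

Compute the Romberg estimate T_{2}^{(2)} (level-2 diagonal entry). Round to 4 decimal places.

-251.8126

T_{0}^{(0)} (trapezoid, 1 panel, h=2.4000): -542.135040
T_{1}^{(0)} (trapezoid, 2 panels, h=1.2000): -329.867520
T_{2}^{(0)} (trapezoid, 4 panels, h=0.6000): -271.668480
T_{1}^{(1)} = -329.867520 + (-329.867520 − (-542.135040))/3 = -259.111680
T_{2}^{(1)} = -271.668480 + (-271.668480 − (-329.867520))/3 = -252.268800
T_{2}^{(2)} = -252.268800 + (-252.268800 − (-259.111680))/15 = -251.812608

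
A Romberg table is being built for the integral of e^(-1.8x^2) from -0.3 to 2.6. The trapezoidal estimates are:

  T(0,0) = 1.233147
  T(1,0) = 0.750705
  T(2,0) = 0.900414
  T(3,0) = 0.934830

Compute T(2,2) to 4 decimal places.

0.9743

Richardson extrapolation on the trapezoidal column (denominator 4−1=3):
T(1,1) = (4·0.750705 − 1.233147) / 3 = 0.589891
T(2,1) = (4·0.900414 − 0.750705) / 3 = 0.950317
T(2,2) = 0.950317 + (0.950317 − 0.589891)/15 = 0.974345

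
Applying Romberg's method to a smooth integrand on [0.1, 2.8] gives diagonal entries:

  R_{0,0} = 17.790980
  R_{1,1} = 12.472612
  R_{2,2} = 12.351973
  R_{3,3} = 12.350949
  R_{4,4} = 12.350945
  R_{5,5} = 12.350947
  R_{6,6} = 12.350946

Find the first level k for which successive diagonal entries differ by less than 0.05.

k = 3

|R_{1,1} − R_{0,0}| = 5.318368 ≥ 0.05
|R_{2,2} − R_{1,1}| = 0.120639 ≥ 0.05
|R_{3,3} − R_{2,2}| = 0.001024 < 0.05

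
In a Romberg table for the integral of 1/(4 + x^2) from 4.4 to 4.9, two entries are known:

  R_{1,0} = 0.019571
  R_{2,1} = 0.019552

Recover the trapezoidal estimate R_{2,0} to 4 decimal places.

0.0196

From R_{2,1} = (4·R_{2,0} − R_{1,0})/3, solve for R_{2,0}:
4·R_{2,0} = 3·0.019552 + 0.019571 = 0.078227
R_{2,0} = 0.019557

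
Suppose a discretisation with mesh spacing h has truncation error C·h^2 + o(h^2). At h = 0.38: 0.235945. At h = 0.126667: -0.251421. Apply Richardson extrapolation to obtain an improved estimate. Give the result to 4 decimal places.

-0.3123

The leading error scales as h^2; refining by a factor of 3 reduces it by 3^2 = 9.
Extrapolated value = (9·A(h/3) − A(h)) / (9 − 1)
= (9·(-0.251421) − 0.235945) / 8
= -2.498734 / 8 = -0.312342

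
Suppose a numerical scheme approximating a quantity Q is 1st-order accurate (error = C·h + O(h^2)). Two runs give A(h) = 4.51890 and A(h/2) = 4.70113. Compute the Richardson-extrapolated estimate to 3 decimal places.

Extrapolated value = (2·A(h/2) − A(h)) / (2 − 1)
= (2·4.70113 − 4.51890) / 1
= 4.88336 / 1 = 4.88336

4.883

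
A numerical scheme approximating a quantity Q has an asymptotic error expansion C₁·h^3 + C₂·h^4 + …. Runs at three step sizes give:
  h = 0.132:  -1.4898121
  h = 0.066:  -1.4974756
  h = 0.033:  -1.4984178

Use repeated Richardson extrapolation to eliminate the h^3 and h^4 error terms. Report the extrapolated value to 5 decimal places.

First eliminate the h^3 term (factor 2^3 = 8):
  B₁ = (8·(-1.4974756) − (-1.4898121))/7 = -1.4985704
  B₂ = (8·(-1.4984178) − (-1.4974756))/7 = -1.4985524
Then eliminate the h^4 term (factor 2^4 = 16):
  (16·(-1.4985524) − (-1.4985704))/15 = -1.4985512

-1.49855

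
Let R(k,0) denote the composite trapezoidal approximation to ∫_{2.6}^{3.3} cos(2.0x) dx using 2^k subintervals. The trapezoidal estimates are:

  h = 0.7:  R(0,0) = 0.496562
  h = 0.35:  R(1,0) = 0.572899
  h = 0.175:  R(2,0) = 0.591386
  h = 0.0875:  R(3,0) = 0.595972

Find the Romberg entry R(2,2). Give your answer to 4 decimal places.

0.5975

R(1,1) = 0.572899 + (0.572899 − 0.496562)/3 = 0.598345
R(2,1) = (4·0.591386 − 0.572899) / 3 = 0.597548
R(2,2) = 0.597548 + (0.597548 − 0.598345)/15 = 0.597495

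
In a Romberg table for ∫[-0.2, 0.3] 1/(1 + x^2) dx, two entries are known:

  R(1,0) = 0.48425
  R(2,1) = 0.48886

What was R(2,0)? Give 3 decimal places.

From R(2,1) = (4·R(2,0) − R(1,0))/3, solve for R(2,0):
4·R(2,0) = 3·0.48886 + 0.48425 = 1.95083
R(2,0) = 0.48771

0.488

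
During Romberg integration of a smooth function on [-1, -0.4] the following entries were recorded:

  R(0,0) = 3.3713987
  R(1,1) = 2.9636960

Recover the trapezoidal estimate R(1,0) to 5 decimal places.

3.06562

From R(1,1) = (4·R(1,0) − R(0,0))/3, solve for R(1,0):
4·R(1,0) = 3·2.9636960 + 3.3713987 = 12.2624867
R(1,0) = 3.0656217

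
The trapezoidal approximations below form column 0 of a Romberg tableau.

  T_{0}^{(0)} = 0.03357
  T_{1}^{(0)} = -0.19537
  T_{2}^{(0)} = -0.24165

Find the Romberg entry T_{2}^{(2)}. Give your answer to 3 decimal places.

-0.256

Richardson extrapolation on the trapezoidal column (denominator 4−1=3):
T_{1}^{(1)} = -0.19537 + (-0.19537 − 0.03357)/3 = -0.27168
T_{2}^{(1)} = (4·(-0.24165) − (-0.19537)) / 3 = -0.25708
T_{2}^{(2)} = (16·(-0.25708) − (-0.27168)) / 15 = -0.25611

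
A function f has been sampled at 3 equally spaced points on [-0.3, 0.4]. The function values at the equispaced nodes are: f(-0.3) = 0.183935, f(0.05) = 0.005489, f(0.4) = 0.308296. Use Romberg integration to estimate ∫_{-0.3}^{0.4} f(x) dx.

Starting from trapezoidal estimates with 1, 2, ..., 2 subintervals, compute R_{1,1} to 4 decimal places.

R_{0,0} (trapezoid, 1 panel, h=0.7000): 0.172281
R_{1,0} (trapezoid, 2 panels, h=0.3500): 0.088062
R_{1,1} = 0.088062 + (0.088062 − 0.172281)/3 = 0.059989

0.0600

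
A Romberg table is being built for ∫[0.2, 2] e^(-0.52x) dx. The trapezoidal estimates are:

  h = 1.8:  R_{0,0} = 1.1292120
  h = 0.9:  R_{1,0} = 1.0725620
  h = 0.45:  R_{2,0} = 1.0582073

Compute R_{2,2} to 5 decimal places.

1.05341

R_{1,1} = (4·1.0725620 − 1.1292120) / 3 = 1.0536787
R_{2,1} = (4·1.0582073 − 1.0725620) / 3 = 1.0534224
R_{2,2} = (16·1.0534224 − 1.0536787) / 15 = 1.0534053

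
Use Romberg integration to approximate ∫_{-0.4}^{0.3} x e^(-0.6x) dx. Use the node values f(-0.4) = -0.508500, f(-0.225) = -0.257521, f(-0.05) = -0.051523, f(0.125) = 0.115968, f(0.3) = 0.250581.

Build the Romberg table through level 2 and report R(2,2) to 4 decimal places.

R(0,0) (trapezoid, 1 panel, h=0.7000): -0.090272
R(1,0) (trapezoid, 2 panels, h=0.3500): -0.063169
R(2,0) (trapezoid, 4 panels, h=0.1750): -0.056356
R(1,1) = -0.063169 + (-0.063169 − (-0.090272))/3 = -0.054135
R(2,1) = -0.056356 + (-0.056356 − (-0.063169))/3 = -0.054085
R(2,2) = -0.054085 + (-0.054085 − (-0.054135))/15 = -0.054082

-0.0541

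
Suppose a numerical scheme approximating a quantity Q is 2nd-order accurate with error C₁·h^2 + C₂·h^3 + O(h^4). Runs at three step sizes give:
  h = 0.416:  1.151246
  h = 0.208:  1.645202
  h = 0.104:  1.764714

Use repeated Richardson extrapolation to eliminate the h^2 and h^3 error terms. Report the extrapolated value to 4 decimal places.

First eliminate the h^2 term (factor 2^2 = 4):
  B₁ = (4·1.645202 − 1.151246)/3 = 1.809854
  B₂ = (4·1.764714 − 1.645202)/3 = 1.804551
Then eliminate the h^3 term (factor 2^3 = 8):
  (8·1.804551 − 1.809854)/7 = 1.803793

1.8038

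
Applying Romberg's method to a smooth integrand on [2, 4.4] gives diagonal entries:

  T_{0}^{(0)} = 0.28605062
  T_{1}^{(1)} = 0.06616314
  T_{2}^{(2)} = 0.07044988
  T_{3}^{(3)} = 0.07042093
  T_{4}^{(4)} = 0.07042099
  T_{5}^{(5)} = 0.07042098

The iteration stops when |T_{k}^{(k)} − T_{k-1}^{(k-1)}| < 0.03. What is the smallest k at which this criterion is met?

|T_{1}^{(1)} − T_{0}^{(0)}| = 0.21988748 ≥ 0.03
|T_{2}^{(2)} − T_{1}^{(1)}| = 0.00428674 < 0.03

k = 2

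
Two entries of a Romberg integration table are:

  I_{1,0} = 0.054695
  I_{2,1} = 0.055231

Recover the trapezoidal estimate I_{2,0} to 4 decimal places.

From I_{2,1} = (4·I_{2,0} − I_{1,0})/3, solve for I_{2,0}:
4·I_{2,0} = 3·0.055231 + 0.054695 = 0.220388
I_{2,0} = 0.055097

0.0551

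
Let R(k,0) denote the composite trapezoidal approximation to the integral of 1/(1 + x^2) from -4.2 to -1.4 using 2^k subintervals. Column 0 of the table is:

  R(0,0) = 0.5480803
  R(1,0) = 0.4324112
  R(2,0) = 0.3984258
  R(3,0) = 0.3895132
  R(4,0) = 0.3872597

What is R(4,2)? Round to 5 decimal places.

0.38651

Richardson extrapolation on the trapezoidal column (denominator 4−1=3):
R(3,1) = (4·0.3895132 − 0.3984258) / 3 = 0.3865423
R(4,1) = 0.3872597 + (0.3872597 − 0.3895132)/3 = 0.3865085
R(4,2) = 0.3865085 + (0.3865085 − 0.3865423)/15 = 0.3865062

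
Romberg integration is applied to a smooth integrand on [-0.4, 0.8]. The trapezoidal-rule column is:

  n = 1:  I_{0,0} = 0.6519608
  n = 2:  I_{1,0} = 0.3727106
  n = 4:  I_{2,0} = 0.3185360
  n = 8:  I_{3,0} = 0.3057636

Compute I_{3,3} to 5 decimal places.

0.30157

Richardson extrapolation on the trapezoidal column (denominator 4−1=3):
I_{1,1} = 0.3727106 + (0.3727106 − 0.6519608)/3 = 0.2796272
I_{2,1} = (4·0.3185360 − 0.3727106) / 3 = 0.3004778
I_{3,1} = 0.3057636 + (0.3057636 − 0.3185360)/3 = 0.3015061
I_{2,2} = 0.3004778 + (0.3004778 − 0.2796272)/15 = 0.3018678
I_{3,2} = 0.3015061 + (0.3015061 − 0.3004778)/15 = 0.3015747
I_{3,3} = (64·0.3015747 − 0.3018678) / 63 = 0.3015700
(Column j=1 coincides with Simpson's rule on the same nodes.)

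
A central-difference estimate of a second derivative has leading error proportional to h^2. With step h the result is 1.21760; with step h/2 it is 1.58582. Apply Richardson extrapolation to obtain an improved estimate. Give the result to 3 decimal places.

The leading error scales as h^2; refining by a factor of 2 reduces it by 2^2 = 4.
Extrapolated value = (4·A(h/2) − A(h)) / (4 − 1)
= (4·1.58582 − 1.21760) / 3
= 5.12568 / 3 = 1.70856

1.709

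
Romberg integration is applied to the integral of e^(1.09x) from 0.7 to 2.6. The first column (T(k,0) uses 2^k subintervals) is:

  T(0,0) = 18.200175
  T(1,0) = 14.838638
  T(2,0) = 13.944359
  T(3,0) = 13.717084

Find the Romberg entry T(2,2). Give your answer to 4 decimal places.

Richardson extrapolation on the trapezoidal column (denominator 4−1=3):
T(1,1) = 14.838638 + (14.838638 − 18.200175)/3 = 13.718126
T(2,1) = 13.944359 + (13.944359 − 14.838638)/3 = 13.646266
T(2,2) = 13.646266 + (13.646266 − 13.718126)/15 = 13.641475
(Column j=1 coincides with Simpson's rule on the same nodes.)

13.6415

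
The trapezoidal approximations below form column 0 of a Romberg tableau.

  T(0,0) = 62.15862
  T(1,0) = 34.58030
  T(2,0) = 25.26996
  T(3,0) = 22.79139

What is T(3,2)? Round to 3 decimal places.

Richardson extrapolation on the trapezoidal column (denominator 4−1=3):
T(2,1) = (4·25.26996 − 34.58030) / 3 = 22.16651
T(3,1) = (4·22.79139 − 25.26996) / 3 = 21.96520
T(3,2) = 21.96520 + (21.96520 − 22.16651)/15 = 21.95178
(Column j=1 coincides with Simpson's rule on the same nodes.)

21.952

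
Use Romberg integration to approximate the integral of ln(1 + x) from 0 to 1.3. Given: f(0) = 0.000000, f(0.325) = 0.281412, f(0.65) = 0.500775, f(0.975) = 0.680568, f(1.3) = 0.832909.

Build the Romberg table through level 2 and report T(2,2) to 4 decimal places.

0.6157

T(0,0) (trapezoid, 1 panel, h=1.3000): 0.541391
T(1,0) (trapezoid, 2 panels, h=0.6500): 0.596199
T(2,0) (trapezoid, 4 panels, h=0.3250): 0.610743
T(1,1) = 0.596199 + (0.596199 − 0.541391)/3 = 0.614468
T(2,1) = 0.610743 + (0.610743 − 0.596199)/3 = 0.615591
T(2,2) = 0.615591 + (0.615591 − 0.614468)/15 = 0.615666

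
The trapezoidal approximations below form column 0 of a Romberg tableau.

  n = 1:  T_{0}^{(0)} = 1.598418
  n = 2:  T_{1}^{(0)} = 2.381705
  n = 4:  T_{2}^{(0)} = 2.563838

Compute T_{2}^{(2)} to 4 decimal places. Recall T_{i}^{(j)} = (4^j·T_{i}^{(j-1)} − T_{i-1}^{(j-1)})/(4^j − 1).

2.6233

Richardson extrapolation on the trapezoidal column (denominator 4−1=3):
T_{1}^{(1)} = (4·2.381705 − 1.598418) / 3 = 2.642801
T_{2}^{(1)} = (4·2.563838 − 2.381705) / 3 = 2.624549
T_{2}^{(2)} = 2.624549 + (2.624549 − 2.642801)/15 = 2.623332
(Column j=1 coincides with Simpson's rule on the same nodes.)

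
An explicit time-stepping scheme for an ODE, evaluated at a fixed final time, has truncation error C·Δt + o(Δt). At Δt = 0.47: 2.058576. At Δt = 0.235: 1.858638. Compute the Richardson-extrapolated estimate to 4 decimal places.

1.6587

The leading error scales as Δt; refining by a factor of 2 reduces it by 2^1 = 2.
Extrapolated value = (2·A(Δt/2) − A(Δt)) / (2 − 1)
= (2·1.858638 − 2.058576) / 1
= 1.658700 / 1 = 1.658700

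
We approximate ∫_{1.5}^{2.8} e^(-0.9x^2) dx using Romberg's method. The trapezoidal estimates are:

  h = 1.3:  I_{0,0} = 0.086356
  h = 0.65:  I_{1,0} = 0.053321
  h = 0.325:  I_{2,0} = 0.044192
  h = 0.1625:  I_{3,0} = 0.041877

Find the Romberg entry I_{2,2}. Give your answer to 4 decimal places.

I_{1,1} = 0.053321 + (0.053321 − 0.086356)/3 = 0.042309
I_{2,1} = (4·0.044192 − 0.053321) / 3 = 0.041149
I_{2,2} = 0.041149 + (0.041149 − 0.042309)/15 = 0.041072

0.0411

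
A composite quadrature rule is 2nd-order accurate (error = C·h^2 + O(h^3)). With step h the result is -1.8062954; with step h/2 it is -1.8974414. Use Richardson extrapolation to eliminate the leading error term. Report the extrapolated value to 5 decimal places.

The leading error scales as h^2; refining by a factor of 2 reduces it by 2^2 = 4.
Extrapolated value = (4·A(h/2) − A(h)) / (4 − 1)
= (4·(-1.8974414) − (-1.8062954)) / 3
= -5.7834702 / 3 = -1.9278234

-1.92782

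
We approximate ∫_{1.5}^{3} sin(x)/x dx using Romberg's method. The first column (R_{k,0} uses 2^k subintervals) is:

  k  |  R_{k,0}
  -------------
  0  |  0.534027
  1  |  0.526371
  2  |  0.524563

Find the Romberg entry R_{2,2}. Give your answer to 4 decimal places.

R_{1,1} = 0.526371 + (0.526371 − 0.534027)/3 = 0.523819
R_{2,1} = 0.524563 + (0.524563 − 0.526371)/3 = 0.523960
R_{2,2} = (16·0.523960 − 0.523819) / 15 = 0.523969

0.5240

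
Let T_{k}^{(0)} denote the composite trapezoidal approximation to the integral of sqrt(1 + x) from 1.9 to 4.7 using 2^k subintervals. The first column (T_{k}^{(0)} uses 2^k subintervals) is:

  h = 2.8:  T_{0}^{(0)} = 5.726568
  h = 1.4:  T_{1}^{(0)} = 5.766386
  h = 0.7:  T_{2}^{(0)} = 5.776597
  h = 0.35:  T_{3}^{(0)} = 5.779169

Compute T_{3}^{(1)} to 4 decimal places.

5.7800

Richardson extrapolation on the trapezoidal column (denominator 4−1=3):
T_{3}^{(1)} = 5.779169 + (5.779169 − 5.776597)/3 = 5.780026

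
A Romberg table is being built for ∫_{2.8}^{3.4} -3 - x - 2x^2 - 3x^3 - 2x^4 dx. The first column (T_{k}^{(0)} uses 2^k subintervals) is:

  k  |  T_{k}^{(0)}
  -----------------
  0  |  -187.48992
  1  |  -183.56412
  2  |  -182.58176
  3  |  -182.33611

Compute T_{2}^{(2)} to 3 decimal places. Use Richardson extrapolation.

-182.254

Richardson extrapolation on the trapezoidal column (denominator 4−1=3):
T_{1}^{(1)} = -183.56412 + (-183.56412 − (-187.48992))/3 = -182.25552
T_{2}^{(1)} = (4·(-182.58176) − (-183.56412)) / 3 = -182.25431
T_{2}^{(2)} = -182.25431 + (-182.25431 − (-182.25552))/15 = -182.25423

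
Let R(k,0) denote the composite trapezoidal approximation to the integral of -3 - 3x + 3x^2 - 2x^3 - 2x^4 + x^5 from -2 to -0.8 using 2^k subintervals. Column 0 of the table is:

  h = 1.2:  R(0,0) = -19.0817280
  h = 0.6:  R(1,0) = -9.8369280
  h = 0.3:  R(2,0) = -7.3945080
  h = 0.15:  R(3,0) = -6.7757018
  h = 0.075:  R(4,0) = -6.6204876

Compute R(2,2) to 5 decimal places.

-6.56870

Richardson extrapolation on the trapezoidal column (denominator 4−1=3):
R(1,1) = -9.8369280 + (-9.8369280 − (-19.0817280))/3 = -6.7553280
R(2,1) = (4·(-7.3945080) − (-9.8369280)) / 3 = -6.5803680
R(2,2) = (16·(-6.5803680) − (-6.7553280)) / 15 = -6.5687040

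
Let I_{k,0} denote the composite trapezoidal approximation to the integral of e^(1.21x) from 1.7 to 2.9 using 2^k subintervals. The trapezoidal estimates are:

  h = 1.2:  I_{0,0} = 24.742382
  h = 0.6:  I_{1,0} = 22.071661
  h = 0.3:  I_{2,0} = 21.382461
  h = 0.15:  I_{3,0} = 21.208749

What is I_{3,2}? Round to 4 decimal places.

Richardson extrapolation on the trapezoidal column (denominator 4−1=3):
I_{2,1} = (4·21.382461 − 22.071661) / 3 = 21.152728
I_{3,1} = 21.208749 + (21.208749 − 21.382461)/3 = 21.150845
I_{3,2} = (16·21.150845 − 21.152728) / 15 = 21.150719

21.1507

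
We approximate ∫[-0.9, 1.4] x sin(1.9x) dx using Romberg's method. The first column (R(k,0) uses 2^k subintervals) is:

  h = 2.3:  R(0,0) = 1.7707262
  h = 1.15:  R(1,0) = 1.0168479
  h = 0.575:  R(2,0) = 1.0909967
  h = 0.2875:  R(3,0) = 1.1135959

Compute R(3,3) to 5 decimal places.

1.12121

Richardson extrapolation on the trapezoidal column (denominator 4−1=3):
R(1,1) = 1.0168479 + (1.0168479 − 1.7707262)/3 = 0.7655551
R(2,1) = (4·1.0909967 − 1.0168479) / 3 = 1.1157130
R(3,1) = (4·1.1135959 − 1.0909967) / 3 = 1.1211290
R(2,2) = 1.1157130 + (1.1157130 − 0.7655551)/15 = 1.1390569
R(3,2) = 1.1211290 + (1.1211290 − 1.1157130)/15 = 1.1214901
R(3,3) = (64·1.1214901 − 1.1390569) / 63 = 1.1212113
(Column j=1 coincides with Simpson's rule on the same nodes.)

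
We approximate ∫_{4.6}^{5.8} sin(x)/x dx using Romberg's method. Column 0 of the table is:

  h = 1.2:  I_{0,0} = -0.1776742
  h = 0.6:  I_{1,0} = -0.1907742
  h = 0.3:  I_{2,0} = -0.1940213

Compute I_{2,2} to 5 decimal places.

-0.19510

Richardson extrapolation on the trapezoidal column (denominator 4−1=3):
I_{1,1} = (4·(-0.1907742) − (-0.1776742)) / 3 = -0.1951409
I_{2,1} = (4·(-0.1940213) − (-0.1907742)) / 3 = -0.1951037
I_{2,2} = (16·(-0.1951037) − (-0.1951409)) / 15 = -0.1951012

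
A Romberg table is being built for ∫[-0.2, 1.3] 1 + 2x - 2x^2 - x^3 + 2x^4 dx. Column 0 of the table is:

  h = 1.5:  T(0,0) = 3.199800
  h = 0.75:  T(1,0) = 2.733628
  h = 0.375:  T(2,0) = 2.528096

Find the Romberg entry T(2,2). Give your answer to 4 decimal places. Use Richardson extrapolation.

2.4517

Richardson extrapolation on the trapezoidal column (denominator 4−1=3):
T(1,1) = 2.733628 + (2.733628 − 3.199800)/3 = 2.578237
T(2,1) = 2.528096 + (2.528096 − 2.733628)/3 = 2.459585
T(2,2) = (16·2.459585 − 2.578237) / 15 = 2.451675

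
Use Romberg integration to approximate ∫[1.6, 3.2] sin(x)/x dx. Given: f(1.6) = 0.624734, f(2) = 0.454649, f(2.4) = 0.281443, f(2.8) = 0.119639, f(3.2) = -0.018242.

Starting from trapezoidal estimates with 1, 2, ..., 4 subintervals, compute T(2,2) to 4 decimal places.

T(0,0) (trapezoid, 1 panel, h=1.6000): 0.485194
T(1,0) (trapezoid, 2 panels, h=0.8000): 0.467751
T(2,0) (trapezoid, 4 panels, h=0.4000): 0.463591
T(1,1) = 0.467751 + (0.467751 − 0.485194)/3 = 0.461937
T(2,1) = 0.463591 + (0.463591 − 0.467751)/3 = 0.462204
T(2,2) = 0.462204 + (0.462204 − 0.461937)/15 = 0.462222

0.4622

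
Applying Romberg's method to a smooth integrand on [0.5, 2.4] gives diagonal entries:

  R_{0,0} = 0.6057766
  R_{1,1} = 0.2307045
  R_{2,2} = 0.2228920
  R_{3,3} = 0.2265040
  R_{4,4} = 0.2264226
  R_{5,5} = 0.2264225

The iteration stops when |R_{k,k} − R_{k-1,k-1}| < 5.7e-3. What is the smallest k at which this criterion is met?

|R_{1,1} − R_{0,0}| = 0.3750721 ≥ 5.7e-3
|R_{2,2} − R_{1,1}| = 0.0078125 ≥ 5.7e-3
|R_{3,3} − R_{2,2}| = 0.0036120 < 5.7e-3

k = 3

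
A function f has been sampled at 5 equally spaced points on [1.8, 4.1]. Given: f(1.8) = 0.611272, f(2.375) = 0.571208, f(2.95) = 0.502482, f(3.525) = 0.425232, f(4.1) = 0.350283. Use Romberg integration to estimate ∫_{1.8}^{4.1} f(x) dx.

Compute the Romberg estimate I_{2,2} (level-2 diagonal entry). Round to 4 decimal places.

I_{0,0} (trapezoid, 1 panel, h=2.3000): 1.105788
I_{1,0} (trapezoid, 2 panels, h=1.1500): 1.130748
I_{2,0} (trapezoid, 4 panels, h=0.5750): 1.138327
I_{1,1} = 1.130748 + (1.130748 − 1.105788)/3 = 1.139068
I_{2,1} = 1.138327 + (1.138327 − 1.130748)/3 = 1.140853
I_{2,2} = 1.140853 + (1.140853 − 1.139068)/15 = 1.140972

1.1410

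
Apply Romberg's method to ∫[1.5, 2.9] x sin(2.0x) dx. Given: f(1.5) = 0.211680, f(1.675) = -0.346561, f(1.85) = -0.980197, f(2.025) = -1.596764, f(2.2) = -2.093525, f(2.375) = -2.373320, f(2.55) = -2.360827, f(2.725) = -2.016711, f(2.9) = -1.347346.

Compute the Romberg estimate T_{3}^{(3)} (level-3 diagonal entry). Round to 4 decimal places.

T_{0}^{(0)} (trapezoid, 1 panel, h=1.4000): -0.794966
T_{1}^{(0)} (trapezoid, 2 panels, h=0.7000): -1.862951
T_{2}^{(0)} (trapezoid, 4 panels, h=0.3500): -2.100834
T_{3}^{(0)} (trapezoid, 8 panels, h=0.1750): -2.158754
T_{1}^{(1)} = -1.862951 + (-1.862951 − (-0.794966))/3 = -2.218946
T_{2}^{(1)} = -2.100834 + (-2.100834 − (-1.862951))/3 = -2.180128
T_{3}^{(1)} = -2.158754 + (-2.158754 − (-2.100834))/3 = -2.178061
T_{2}^{(2)} = -2.180128 + (-2.180128 − (-2.218946))/15 = -2.177540
T_{3}^{(2)} = -2.178061 + (-2.178061 − (-2.180128))/15 = -2.177923
T_{3}^{(3)} = -2.177923 + (-2.177923 − (-2.177540))/63 = -2.177929

-2.1779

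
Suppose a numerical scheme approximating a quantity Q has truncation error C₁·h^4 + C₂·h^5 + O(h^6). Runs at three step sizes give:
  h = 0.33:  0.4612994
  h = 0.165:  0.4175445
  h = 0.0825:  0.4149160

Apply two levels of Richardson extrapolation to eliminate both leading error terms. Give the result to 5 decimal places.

0.41474

First eliminate the h^4 term (factor 2^4 = 16):
  B₁ = (16·0.4175445 − 0.4612994)/15 = 0.4146275
  B₂ = (16·0.4149160 − 0.4175445)/15 = 0.4147408
Then eliminate the h^5 term (factor 2^5 = 32):
  (32·0.4147408 − 0.4146275)/31 = 0.4147445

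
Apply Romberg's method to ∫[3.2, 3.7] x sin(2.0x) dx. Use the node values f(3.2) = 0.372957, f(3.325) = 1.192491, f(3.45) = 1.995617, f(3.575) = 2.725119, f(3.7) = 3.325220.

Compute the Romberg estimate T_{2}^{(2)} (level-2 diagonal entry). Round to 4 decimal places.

T_{0}^{(0)} (trapezoid, 1 panel, h=0.5000): 0.924544
T_{1}^{(0)} (trapezoid, 2 panels, h=0.2500): 0.961176
T_{2}^{(0)} (trapezoid, 4 panels, h=0.1250): 0.970289
T_{1}^{(1)} = 0.961176 + (0.961176 − 0.924544)/3 = 0.973387
T_{2}^{(1)} = 0.970289 + (0.970289 − 0.961176)/3 = 0.973327
T_{2}^{(2)} = 0.973327 + (0.973327 − 0.973387)/15 = 0.973323

0.9733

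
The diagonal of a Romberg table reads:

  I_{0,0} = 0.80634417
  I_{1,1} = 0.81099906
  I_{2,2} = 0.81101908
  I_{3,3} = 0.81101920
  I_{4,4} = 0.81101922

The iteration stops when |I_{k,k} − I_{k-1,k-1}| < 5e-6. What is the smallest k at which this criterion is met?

k = 3

|I_{1,1} − I_{0,0}| = 0.00465489 ≥ 5e-6
|I_{2,2} − I_{1,1}| = 0.00002002 ≥ 5e-6
|I_{3,3} − I_{2,2}| = 0.00000012 < 5e-6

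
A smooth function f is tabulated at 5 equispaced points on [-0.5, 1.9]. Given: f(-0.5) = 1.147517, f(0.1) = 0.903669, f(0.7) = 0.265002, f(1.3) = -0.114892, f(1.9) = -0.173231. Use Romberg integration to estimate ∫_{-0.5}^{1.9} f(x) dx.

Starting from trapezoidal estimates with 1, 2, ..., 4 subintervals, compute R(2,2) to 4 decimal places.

R(0,0) (trapezoid, 1 panel, h=2.4000): 1.169143
R(1,0) (trapezoid, 2 panels, h=1.2000): 0.902574
R(2,0) (trapezoid, 4 panels, h=0.6000): 0.924553
R(1,1) = 0.902574 + (0.902574 − 1.169143)/3 = 0.813718
R(2,1) = 0.924553 + (0.924553 − 0.902574)/3 = 0.931879
R(2,2) = 0.931879 + (0.931879 − 0.813718)/15 = 0.939756

0.9398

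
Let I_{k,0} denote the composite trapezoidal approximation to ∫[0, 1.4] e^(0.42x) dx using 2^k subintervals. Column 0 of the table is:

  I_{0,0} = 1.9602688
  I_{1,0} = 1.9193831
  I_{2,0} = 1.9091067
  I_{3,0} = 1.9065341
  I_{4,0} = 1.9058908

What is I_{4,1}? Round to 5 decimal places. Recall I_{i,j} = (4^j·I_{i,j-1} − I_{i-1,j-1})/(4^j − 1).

I_{4,1} = 1.9058908 + (1.9058908 − 1.9065341)/3 = 1.9056764

1.90568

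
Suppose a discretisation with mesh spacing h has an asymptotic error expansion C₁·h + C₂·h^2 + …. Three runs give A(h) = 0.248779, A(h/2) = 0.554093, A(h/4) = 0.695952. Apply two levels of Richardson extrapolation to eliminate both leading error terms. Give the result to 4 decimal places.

0.8306

First eliminate the h term (factor 2^1 = 2):
  B₁ = (2·0.554093 − 0.248779)/1 = 0.859407
  B₂ = (2·0.695952 − 0.554093)/1 = 0.837811
Then eliminate the h^2 term (factor 2^2 = 4):
  (4·0.837811 − 0.859407)/3 = 0.830612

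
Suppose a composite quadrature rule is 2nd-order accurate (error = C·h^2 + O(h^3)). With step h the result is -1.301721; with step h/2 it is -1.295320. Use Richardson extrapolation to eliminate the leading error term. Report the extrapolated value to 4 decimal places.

Extrapolated value = (4·A(h/2) − A(h)) / (4 − 1)
= (4·(-1.295320) − (-1.301721)) / 3
= -3.879559 / 3 = -1.293186

-1.2932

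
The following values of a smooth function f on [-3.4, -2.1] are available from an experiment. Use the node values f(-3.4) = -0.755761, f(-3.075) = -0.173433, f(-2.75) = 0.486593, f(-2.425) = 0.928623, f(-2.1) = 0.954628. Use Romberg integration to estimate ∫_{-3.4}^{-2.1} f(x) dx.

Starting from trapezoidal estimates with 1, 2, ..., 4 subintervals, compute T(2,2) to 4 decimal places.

T(0,0) (trapezoid, 1 panel, h=1.3000): 0.129264
T(1,0) (trapezoid, 2 panels, h=0.6500): 0.380917
T(2,0) (trapezoid, 4 panels, h=0.3250): 0.435895
T(1,1) = 0.380917 + (0.380917 − 0.129264)/3 = 0.464801
T(2,1) = 0.435895 + (0.435895 − 0.380917)/3 = 0.454221
T(2,2) = 0.454221 + (0.454221 − 0.464801)/15 = 0.453516

0.4535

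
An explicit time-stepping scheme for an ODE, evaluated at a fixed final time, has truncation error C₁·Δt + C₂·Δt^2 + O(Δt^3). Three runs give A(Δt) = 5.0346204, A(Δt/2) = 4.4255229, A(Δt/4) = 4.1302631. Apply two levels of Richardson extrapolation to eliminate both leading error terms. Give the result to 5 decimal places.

First eliminate the Δt term (factor 2^1 = 2):
  B₁ = (2·4.4255229 − 5.0346204)/1 = 3.8164254
  B₂ = (2·4.1302631 − 4.4255229)/1 = 3.8350033
Then eliminate the Δt^2 term (factor 2^2 = 4):
  (4·3.8350033 − 3.8164254)/3 = 3.8411959

3.84120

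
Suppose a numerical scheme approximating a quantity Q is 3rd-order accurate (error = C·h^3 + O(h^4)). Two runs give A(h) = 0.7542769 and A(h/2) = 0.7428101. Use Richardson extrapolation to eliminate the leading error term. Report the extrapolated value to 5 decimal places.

Extrapolated value = (8·A(h/2) − A(h)) / (8 − 1)
= (8·0.7428101 − 0.7542769) / 7
= 5.1882039 / 7 = 0.7411720

0.74117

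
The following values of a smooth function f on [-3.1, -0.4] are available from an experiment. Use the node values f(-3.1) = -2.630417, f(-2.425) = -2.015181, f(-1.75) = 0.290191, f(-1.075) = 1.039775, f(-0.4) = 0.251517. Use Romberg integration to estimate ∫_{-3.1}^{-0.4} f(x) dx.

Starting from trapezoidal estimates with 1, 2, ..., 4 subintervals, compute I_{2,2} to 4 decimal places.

I_{0,0} (trapezoid, 1 panel, h=2.7000): -3.211515
I_{1,0} (trapezoid, 2 panels, h=1.3500): -1.214000
I_{2,0} (trapezoid, 4 panels, h=0.6750): -1.265399
I_{1,1} = -1.214000 + (-1.214000 − (-3.211515))/3 = -0.548162
I_{2,1} = -1.265399 + (-1.265399 − (-1.214000))/3 = -1.282532
I_{2,2} = -1.282532 + (-1.282532 − (-0.548162))/15 = -1.331490

-1.3315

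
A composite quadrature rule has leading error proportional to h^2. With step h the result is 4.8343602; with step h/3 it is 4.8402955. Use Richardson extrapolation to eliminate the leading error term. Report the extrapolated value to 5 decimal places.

4.84104

The leading error scales as h^2; refining by a factor of 3 reduces it by 3^2 = 9.
Extrapolated value = (9·A(h/3) − A(h)) / (9 − 1)
= (9·4.8402955 − 4.8343602) / 8
= 38.7282993 / 8 = 4.8410374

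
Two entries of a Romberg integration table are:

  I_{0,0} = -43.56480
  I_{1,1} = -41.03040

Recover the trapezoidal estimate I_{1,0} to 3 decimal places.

-41.664

From I_{1,1} = (4·I_{1,0} − I_{0,0})/3, solve for I_{1,0}:
4·I_{1,0} = 3·(-41.03040) + (-43.56480) = -166.65600
I_{1,0} = -41.66400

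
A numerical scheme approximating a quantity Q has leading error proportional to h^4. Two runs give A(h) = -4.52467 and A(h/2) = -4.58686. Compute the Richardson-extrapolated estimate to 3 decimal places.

The leading error scales as h^4; refining by a factor of 2 reduces it by 2^4 = 16.
Extrapolated value = (16·A(h/2) − A(h)) / (16 − 1)
= (16·(-4.58686) − (-4.52467)) / 15
= -68.86509 / 15 = -4.59101

-4.591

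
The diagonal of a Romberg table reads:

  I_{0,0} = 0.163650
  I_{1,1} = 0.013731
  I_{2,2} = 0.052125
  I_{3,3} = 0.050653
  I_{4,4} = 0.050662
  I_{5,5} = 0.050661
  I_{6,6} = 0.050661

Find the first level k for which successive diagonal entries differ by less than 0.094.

|I_{1,1} − I_{0,0}| = 0.149919 ≥ 0.094
|I_{2,2} − I_{1,1}| = 0.038394 < 0.094

k = 2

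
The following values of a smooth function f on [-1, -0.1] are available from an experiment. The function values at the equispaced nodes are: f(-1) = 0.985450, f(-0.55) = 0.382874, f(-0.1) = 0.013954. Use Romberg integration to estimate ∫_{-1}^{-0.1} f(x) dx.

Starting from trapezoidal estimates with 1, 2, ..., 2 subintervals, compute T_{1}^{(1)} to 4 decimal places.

0.3796

T_{0}^{(0)} (trapezoid, 1 panel, h=0.9000): 0.449732
T_{1}^{(0)} (trapezoid, 2 panels, h=0.4500): 0.397159
T_{1}^{(1)} = 0.397159 + (0.397159 − 0.449732)/3 = 0.379635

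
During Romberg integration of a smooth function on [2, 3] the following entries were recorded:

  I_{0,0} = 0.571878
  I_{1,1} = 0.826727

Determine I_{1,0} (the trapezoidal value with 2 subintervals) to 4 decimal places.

0.7630

From I_{1,1} = (4·I_{1,0} − I_{0,0})/3, solve for I_{1,0}:
4·I_{1,0} = 3·0.826727 + 0.571878 = 3.052059
I_{1,0} = 0.763015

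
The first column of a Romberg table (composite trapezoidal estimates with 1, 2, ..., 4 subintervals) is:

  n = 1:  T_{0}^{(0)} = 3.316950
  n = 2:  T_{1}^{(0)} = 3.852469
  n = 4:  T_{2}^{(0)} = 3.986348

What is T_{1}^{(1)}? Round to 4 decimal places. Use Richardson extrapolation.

4.0310

T_{1}^{(1)} = (4·3.852469 − 3.316950) / 3 = 4.030975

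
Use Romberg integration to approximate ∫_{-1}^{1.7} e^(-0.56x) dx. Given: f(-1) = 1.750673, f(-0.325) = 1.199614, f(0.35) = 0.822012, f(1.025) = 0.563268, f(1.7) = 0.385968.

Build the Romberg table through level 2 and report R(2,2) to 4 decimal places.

2.4370

R(0,0) (trapezoid, 1 panel, h=2.7000): 2.884465
R(1,0) (trapezoid, 2 panels, h=1.3500): 2.551949
R(2,0) (trapezoid, 4 panels, h=0.6750): 2.465920
R(1,1) = 2.551949 + (2.551949 − 2.884465)/3 = 2.441110
R(2,1) = 2.465920 + (2.465920 − 2.551949)/3 = 2.437244
R(2,2) = 2.437244 + (2.437244 − 2.441110)/15 = 2.436986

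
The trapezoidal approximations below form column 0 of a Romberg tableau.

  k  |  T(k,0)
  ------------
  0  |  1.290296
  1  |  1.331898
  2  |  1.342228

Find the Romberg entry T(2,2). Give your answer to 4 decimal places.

1.3457

T(1,1) = 1.331898 + (1.331898 − 1.290296)/3 = 1.345765
T(2,1) = 1.342228 + (1.342228 − 1.331898)/3 = 1.345671
T(2,2) = 1.345671 + (1.345671 − 1.345765)/15 = 1.345665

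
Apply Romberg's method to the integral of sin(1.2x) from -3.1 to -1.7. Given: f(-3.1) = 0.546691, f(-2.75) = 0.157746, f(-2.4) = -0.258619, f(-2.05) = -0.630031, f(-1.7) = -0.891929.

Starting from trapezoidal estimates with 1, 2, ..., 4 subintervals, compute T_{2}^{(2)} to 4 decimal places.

-0.3210

T_{0}^{(0)} (trapezoid, 1 panel, h=1.4000): -0.241667
T_{1}^{(0)} (trapezoid, 2 panels, h=0.7000): -0.301867
T_{2}^{(0)} (trapezoid, 4 panels, h=0.3500): -0.316233
T_{1}^{(1)} = -0.301867 + (-0.301867 − (-0.241667))/3 = -0.321934
T_{2}^{(1)} = -0.316233 + (-0.316233 − (-0.301867))/3 = -0.321022
T_{2}^{(2)} = -0.321022 + (-0.321022 − (-0.321934))/15 = -0.320961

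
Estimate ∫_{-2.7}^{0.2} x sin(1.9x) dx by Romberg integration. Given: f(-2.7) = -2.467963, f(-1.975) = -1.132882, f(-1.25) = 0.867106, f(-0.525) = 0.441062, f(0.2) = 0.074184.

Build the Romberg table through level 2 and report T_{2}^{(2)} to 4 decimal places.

-0.9180

T_{0}^{(0)} (trapezoid, 1 panel, h=2.9000): -3.470980
T_{1}^{(0)} (trapezoid, 2 panels, h=1.4500): -0.478186
T_{2}^{(0)} (trapezoid, 4 panels, h=0.7250): -0.740663
T_{1}^{(1)} = -0.478186 + (-0.478186 − (-3.470980))/3 = 0.519412
T_{2}^{(1)} = -0.740663 + (-0.740663 − (-0.478186))/3 = -0.828155
T_{2}^{(2)} = -0.828155 + (-0.828155 − 0.519412)/15 = -0.917993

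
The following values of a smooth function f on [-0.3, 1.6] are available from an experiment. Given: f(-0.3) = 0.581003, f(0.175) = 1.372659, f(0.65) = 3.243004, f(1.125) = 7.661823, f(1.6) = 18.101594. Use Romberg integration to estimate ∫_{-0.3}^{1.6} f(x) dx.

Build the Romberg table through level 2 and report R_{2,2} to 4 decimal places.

9.6857

R_{0,0} (trapezoid, 1 panel, h=1.9000): 17.748467
R_{1,0} (trapezoid, 2 panels, h=0.9500): 11.955087
R_{2,0} (trapezoid, 4 panels, h=0.4750): 10.268923
R_{1,1} = 11.955087 + (11.955087 − 17.748467)/3 = 10.023960
R_{2,1} = 10.268923 + (10.268923 − 11.955087)/3 = 9.706868
R_{2,2} = 9.706868 + (9.706868 − 10.023960)/15 = 9.685729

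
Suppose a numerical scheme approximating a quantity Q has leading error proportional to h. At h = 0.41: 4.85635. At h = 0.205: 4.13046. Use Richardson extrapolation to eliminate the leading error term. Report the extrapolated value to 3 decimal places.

Extrapolated value = (2·A(h/2) − A(h)) / (2 − 1)
= (2·4.13046 − 4.85635) / 1
= 3.40457 / 1 = 3.40457

3.405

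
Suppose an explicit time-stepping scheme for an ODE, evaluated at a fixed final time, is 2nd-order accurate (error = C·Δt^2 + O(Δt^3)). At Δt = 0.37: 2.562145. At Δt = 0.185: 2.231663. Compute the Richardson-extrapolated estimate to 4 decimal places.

2.1215

The leading error scales as Δt^2; refining by a factor of 2 reduces it by 2^2 = 4.
Extrapolated value = (4·A(Δt/2) − A(Δt)) / (4 − 1)
= (4·2.231663 − 2.562145) / 3
= 6.364507 / 3 = 2.121502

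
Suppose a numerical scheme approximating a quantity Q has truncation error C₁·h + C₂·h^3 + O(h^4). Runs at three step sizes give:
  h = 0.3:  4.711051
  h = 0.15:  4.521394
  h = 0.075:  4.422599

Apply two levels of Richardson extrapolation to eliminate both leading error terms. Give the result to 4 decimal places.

4.3227

First eliminate the h term (factor 2^1 = 2):
  B₁ = (2·4.521394 − 4.711051)/1 = 4.331737
  B₂ = (2·4.422599 − 4.521394)/1 = 4.323804
Then eliminate the h^3 term (factor 2^3 = 8):
  (8·4.323804 − 4.331737)/7 = 4.322671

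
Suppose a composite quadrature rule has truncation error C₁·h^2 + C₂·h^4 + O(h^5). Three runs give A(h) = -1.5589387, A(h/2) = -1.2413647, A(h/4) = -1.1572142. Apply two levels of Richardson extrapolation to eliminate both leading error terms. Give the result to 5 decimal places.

First eliminate the h^2 term (factor 2^2 = 4):
  B₁ = (4·(-1.2413647) − (-1.5589387))/3 = -1.1355067
  B₂ = (4·(-1.1572142) − (-1.2413647))/3 = -1.1291640
Then eliminate the h^4 term (factor 2^4 = 16):
  (16·(-1.1291640) − (-1.1355067))/15 = -1.1287412

-1.12874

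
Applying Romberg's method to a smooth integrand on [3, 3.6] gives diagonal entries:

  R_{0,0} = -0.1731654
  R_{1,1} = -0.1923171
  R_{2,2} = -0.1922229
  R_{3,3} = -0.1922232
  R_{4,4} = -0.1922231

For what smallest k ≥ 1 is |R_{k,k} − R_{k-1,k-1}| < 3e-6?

k = 3

|R_{1,1} − R_{0,0}| = 0.0191517 ≥ 3e-6
|R_{2,2} − R_{1,1}| = 0.0000942 ≥ 3e-6
|R_{3,3} − R_{2,2}| = 0.0000003 < 3e-6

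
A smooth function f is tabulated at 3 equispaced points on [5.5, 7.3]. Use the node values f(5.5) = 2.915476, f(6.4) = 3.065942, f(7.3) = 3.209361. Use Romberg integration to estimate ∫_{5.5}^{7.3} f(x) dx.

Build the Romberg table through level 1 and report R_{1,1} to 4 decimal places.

R_{0,0} (trapezoid, 1 panel, h=1.8000): 5.512353
R_{1,0} (trapezoid, 2 panels, h=0.9000): 5.515524
R_{1,1} = 5.515524 + (5.515524 − 5.512353)/3 = 5.516581

5.5166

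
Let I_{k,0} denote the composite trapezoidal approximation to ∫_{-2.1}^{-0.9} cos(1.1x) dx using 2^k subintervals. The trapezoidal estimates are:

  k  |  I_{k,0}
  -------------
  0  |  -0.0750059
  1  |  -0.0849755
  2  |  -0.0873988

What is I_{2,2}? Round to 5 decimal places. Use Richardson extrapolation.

I_{1,1} = -0.0849755 + (-0.0849755 − (-0.0750059))/3 = -0.0882987
I_{2,1} = -0.0873988 + (-0.0873988 − (-0.0849755))/3 = -0.0882066
I_{2,2} = -0.0882066 + (-0.0882066 − (-0.0882987))/15 = -0.0882005

-0.08820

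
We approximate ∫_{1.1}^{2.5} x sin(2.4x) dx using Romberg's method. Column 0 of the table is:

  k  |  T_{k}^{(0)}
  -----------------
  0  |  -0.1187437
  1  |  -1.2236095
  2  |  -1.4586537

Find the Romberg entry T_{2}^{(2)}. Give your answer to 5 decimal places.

-1.53334

T_{1}^{(1)} = (4·(-1.2236095) − (-0.1187437)) / 3 = -1.5918981
T_{2}^{(1)} = (4·(-1.4586537) − (-1.2236095)) / 3 = -1.5370018
T_{2}^{(2)} = (16·(-1.5370018) − (-1.5918981)) / 15 = -1.5333420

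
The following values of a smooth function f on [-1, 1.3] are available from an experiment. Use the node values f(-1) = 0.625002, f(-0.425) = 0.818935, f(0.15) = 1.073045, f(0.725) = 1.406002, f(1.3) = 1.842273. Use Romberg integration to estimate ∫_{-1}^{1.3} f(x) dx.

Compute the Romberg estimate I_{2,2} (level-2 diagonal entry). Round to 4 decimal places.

I_{0,0} (trapezoid, 1 panel, h=2.3000): 2.837366
I_{1,0} (trapezoid, 2 panels, h=1.1500): 2.652685
I_{2,0} (trapezoid, 4 panels, h=0.5750): 2.605681
I_{1,1} = 2.652685 + (2.652685 − 2.837366)/3 = 2.591125
I_{2,1} = 2.605681 + (2.605681 − 2.652685)/3 = 2.590013
I_{2,2} = 2.590013 + (2.590013 − 2.591125)/15 = 2.589939

2.5899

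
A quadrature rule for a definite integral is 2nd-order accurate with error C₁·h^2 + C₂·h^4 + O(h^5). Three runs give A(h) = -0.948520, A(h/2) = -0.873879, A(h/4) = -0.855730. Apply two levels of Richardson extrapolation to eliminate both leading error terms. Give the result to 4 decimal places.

-0.8497

First eliminate the h^2 term (factor 2^2 = 4):
  B₁ = (4·(-0.873879) − (-0.948520))/3 = -0.848999
  B₂ = (4·(-0.855730) − (-0.873879))/3 = -0.849680
Then eliminate the h^4 term (factor 2^4 = 16):
  (16·(-0.849680) − (-0.848999))/15 = -0.849725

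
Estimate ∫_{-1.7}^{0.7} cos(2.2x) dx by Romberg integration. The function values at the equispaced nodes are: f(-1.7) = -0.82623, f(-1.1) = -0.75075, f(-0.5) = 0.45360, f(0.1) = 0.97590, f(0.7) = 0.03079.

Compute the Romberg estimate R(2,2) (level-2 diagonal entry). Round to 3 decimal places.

0.189

R(0,0) (trapezoid, 1 panel, h=2.4000): -0.95453
R(1,0) (trapezoid, 2 panels, h=1.2000): 0.06706
R(2,0) (trapezoid, 4 panels, h=0.6000): 0.16862
R(1,1) = 0.06706 + (0.06706 − (-0.95453))/3 = 0.40759
R(2,1) = 0.16862 + (0.16862 − 0.06706)/3 = 0.20247
R(2,2) = 0.20247 + (0.20247 − 0.40759)/15 = 0.18880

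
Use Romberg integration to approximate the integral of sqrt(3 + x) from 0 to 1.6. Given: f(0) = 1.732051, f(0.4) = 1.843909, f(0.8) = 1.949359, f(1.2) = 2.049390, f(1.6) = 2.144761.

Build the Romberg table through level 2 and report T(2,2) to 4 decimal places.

3.1132

T(0,0) (trapezoid, 1 panel, h=1.6000): 3.101450
T(1,0) (trapezoid, 2 panels, h=0.8000): 3.110212
T(2,0) (trapezoid, 4 panels, h=0.4000): 3.112426
T(1,1) = 3.110212 + (3.110212 − 3.101450)/3 = 3.113133
T(2,1) = 3.112426 + (3.112426 − 3.110212)/3 = 3.113164
T(2,2) = 3.113164 + (3.113164 − 3.113133)/15 = 3.113166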